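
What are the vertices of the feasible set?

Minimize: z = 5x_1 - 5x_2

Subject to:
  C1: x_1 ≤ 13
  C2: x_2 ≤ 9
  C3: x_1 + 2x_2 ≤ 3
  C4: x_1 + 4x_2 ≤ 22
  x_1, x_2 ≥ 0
Each vertex is the intersection of two constraint boundaries that also satisfies all remaining constraints:
  x_1 = 0 and x_2 = 0 → (0, 0)
  x_1 + 2x_2 = 3 and x_2 = 0 → (3, 0)
  x_1 + 2x_2 = 3 and x_1 = 0 → (0, 1.5)

Vertices: (0, 0), (3, 0), (0, 1.5)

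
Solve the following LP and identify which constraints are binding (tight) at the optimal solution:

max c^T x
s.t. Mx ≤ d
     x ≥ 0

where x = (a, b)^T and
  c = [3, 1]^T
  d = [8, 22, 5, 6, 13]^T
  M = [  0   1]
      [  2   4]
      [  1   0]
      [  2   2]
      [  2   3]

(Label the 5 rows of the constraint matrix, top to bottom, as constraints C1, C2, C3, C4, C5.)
Optimal: a = 3, b = 0
Slack at optimum:
  C1: slack = 8
  C2: slack = 16
  C3: slack = 2
  C4: slack = 0 (binding)
  C5: slack = 7
  a ≥ 0: a = 3
  b ≥ 0: b = 0 (binding)
Binding constraints: C4, b ≥ 0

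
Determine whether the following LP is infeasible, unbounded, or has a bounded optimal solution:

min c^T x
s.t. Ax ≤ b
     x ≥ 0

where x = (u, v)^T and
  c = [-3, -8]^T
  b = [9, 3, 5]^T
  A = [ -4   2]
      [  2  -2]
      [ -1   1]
Feasible point: (0, 0) satisfies every constraint, so the LP is feasible.
Direction d = (1, 1): for each constraint row a, a·d ≤ 0 —
  (-4)(1) + (2)(1) = -2 ≤ 0
  (2)(1) + (-2)(1) = 0 ≤ 0
  (-1)(1) + (1)(1) = 0 ≤ 0
and d ≥ 0, so (0, 0) + t·d stays feasible for every t ≥ 0. Along this ray z = -3u - 8v changes by -11 per unit t, so z → −∞.

The LP is unbounded; z can be made arbitrarily small.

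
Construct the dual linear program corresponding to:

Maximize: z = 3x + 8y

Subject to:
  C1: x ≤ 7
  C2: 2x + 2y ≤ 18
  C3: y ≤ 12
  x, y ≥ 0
Minimize: z = 7y1 + 18y2 + 12y3

Subject to:
  C1: -y1 - 2y2 ≤ -3
  C2: -2y2 - y3 ≤ -8
  y1, y2, y3 ≥ 0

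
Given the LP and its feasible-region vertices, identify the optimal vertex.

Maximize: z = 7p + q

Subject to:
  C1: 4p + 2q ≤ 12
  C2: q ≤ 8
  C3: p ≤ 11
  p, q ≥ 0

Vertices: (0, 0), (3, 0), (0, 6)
Evaluating z = 7p + q at each vertex:
  (0, 0): z = 0
  (3, 0): z = 21
  (0, 6): z = 6

The largest value is z = 21, attained at (3, 0).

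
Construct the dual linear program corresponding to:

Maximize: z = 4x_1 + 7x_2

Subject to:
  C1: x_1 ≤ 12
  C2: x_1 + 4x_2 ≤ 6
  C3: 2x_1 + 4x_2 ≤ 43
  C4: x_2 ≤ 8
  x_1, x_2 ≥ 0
Minimize: z = 12y1 + 6y2 + 43y3 + 8y4

Subject to:
  C1: -y1 - y2 - 2y3 ≤ -4
  C2: -4y2 - 4y3 - y4 ≤ -7
  y1, y2, y3, y4 ≥ 0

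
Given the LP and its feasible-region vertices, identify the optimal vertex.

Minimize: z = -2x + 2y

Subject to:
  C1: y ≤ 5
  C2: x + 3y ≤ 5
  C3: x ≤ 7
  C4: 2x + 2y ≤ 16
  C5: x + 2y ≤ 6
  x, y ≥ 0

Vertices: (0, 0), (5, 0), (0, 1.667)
(5, 0) with z = -10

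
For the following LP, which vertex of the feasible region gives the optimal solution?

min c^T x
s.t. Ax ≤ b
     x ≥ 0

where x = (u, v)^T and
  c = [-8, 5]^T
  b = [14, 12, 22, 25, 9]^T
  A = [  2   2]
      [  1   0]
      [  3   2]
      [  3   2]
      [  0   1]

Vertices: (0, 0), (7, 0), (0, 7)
(7, 0) with z = -56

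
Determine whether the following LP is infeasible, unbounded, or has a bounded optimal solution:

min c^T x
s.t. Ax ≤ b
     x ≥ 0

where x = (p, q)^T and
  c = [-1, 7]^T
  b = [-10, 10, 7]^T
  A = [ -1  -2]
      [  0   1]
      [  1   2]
One constraint requires p + 2q ≤ 7, while the constraint -p - 2q ≤ -10 is equivalent to p + 2q ≥ 10. Together they would need 10 ≤ p + 2q ≤ 7, which is impossible since 10 > 7. No point satisfies all constraints.

Infeasible: no point satisfies all constraints simultaneously.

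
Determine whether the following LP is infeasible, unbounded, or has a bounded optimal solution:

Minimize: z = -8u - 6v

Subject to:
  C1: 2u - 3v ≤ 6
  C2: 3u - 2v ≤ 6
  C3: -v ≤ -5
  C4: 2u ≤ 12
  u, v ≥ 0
Feasible point: (0, 5) satisfies every constraint, so the LP is feasible.
Direction d = (0, 1): for each constraint row a, a·d ≤ 0 —
  (2)(0) + (-3)(1) = -3 ≤ 0
  (3)(0) + (-2)(1) = -2 ≤ 0
  (0)(0) + (-1)(1) = -1 ≤ 0
  (2)(0) + (0)(1) = 0 ≤ 0
and d ≥ 0, so (0, 5) + t·d stays feasible for every t ≥ 0. Along this ray z = -8u - 6v changes by -6 per unit t, so z → −∞.

The LP is unbounded; z can be made arbitrarily small.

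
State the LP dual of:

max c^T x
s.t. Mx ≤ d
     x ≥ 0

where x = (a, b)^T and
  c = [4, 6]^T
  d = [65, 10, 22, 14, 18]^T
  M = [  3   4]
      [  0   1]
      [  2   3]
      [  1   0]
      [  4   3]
Minimize: z = 65y1 + 10y2 + 22y3 + 14y4 + 18y5

Subject to:
  C1: -3y1 - 2y3 - y4 - 4y5 ≤ -4
  C2: -4y1 - y2 - 3y3 - 3y5 ≤ -6
  y1, y2, y3, y4, y5 ≥ 0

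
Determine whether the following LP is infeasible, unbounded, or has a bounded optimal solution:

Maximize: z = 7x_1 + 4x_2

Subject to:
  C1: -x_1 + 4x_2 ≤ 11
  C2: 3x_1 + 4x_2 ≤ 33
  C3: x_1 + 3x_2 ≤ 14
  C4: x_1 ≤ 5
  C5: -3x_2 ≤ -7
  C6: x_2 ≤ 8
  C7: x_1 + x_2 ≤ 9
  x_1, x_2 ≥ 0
The point (5, 3) satisfies every constraint, so the LP is feasible; the constraints give x_1 ≤ 5 and x_2 ≤ 8, which with x_1, x_2 ≥ 0 keep the feasible region inside a bounded box. A feasible, bounded LP attains a finite optimum at a vertex.

The LP has an optimal solution: (5, 3) with z = 47.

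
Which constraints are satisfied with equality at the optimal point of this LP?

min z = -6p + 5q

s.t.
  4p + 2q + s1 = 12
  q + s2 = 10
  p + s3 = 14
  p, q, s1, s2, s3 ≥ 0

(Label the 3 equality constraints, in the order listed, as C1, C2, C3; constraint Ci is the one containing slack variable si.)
Optimal: p = 3, q = 0
Binding: C1, q ≥ 0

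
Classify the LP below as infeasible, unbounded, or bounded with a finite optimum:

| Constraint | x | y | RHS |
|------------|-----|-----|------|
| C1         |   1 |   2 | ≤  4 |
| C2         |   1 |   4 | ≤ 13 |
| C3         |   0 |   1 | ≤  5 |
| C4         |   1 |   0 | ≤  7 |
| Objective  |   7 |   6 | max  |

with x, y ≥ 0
The point (4, 0) satisfies every constraint, so the LP is feasible; the constraints give x ≤ 7 and y ≤ 5, which with x, y ≥ 0 keep the feasible region inside a bounded box. A feasible, bounded LP attains a finite optimum at a vertex.

Bounded optimum: z* = 28 at (4, 0).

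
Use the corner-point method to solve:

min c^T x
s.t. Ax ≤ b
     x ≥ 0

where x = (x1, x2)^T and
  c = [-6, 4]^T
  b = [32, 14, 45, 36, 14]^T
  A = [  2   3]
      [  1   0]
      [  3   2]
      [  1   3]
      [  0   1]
Each vertex is the intersection of two constraint boundaries that also satisfies all remaining constraints:
  x1 = 0 and x2 = 0 → (0, 0)
  x1 = 14 and x2 = 0 → (14, 0)
  2x1 + 3x2 = 32 and x1 = 14 → (14, 1.333)
  2x1 + 3x2 = 32 and x1 = 0 → (0, 10.67)

Evaluating z = -6x1 + 4x2 at each vertex:
  (0, 0): z = 0
  (14, 0): z = -84
  (14, 1.333): z = -78.67
  (0, 10.67): z = 42.67

The minimum is at (14, 0) with z = -84.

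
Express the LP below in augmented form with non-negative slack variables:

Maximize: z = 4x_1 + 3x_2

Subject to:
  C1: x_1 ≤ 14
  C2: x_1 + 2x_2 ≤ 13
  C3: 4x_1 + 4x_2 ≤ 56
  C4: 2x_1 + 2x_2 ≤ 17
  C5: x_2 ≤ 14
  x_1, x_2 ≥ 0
max z = 4x_1 + 3x_2

s.t.
  x_1 + s1 = 14
  x_1 + 2x_2 + s2 = 13
  4x_1 + 4x_2 + s3 = 56
  2x_1 + 2x_2 + s4 = 17
  x_2 + s5 = 14
  x_1, x_2, s1, s2, s3, s4, s5 ≥ 0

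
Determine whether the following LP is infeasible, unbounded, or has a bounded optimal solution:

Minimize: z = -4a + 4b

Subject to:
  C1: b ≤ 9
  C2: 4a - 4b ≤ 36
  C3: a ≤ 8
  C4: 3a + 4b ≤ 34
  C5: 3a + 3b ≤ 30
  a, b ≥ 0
The point (8, 0) satisfies every constraint, so the LP is feasible; the constraints give a ≤ 8 and b ≤ 9, which with a, b ≥ 0 keep the feasible region inside a bounded box. A feasible, bounded LP attains a finite optimum at a vertex.

Bounded optimum: z* = -32 at (8, 0).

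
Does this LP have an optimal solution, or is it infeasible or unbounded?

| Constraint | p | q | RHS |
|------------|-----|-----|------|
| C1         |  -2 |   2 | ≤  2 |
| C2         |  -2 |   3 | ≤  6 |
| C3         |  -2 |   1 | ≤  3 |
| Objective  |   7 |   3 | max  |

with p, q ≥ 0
Feasible point: (0, 0) satisfies every constraint, so the LP is feasible.
Direction d = (1, 0): for each constraint row a, a·d ≤ 0 —
  (-2)(1) + (2)(0) = -2 ≤ 0
  (-2)(1) + (3)(0) = -2 ≤ 0
  (-2)(1) + (1)(0) = -2 ≤ 0
and d ≥ 0, so (0, 0) + t·d stays feasible for every t ≥ 0. Along this ray z = 7p + 3q changes by 7 per unit t, so z → +∞.

The LP is unbounded; z can be made arbitrarily large.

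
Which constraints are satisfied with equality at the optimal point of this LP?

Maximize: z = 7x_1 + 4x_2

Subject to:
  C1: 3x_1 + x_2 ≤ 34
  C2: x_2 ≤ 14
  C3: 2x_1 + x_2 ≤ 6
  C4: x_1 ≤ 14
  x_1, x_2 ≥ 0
Optimal: x_1 = 0, x_2 = 6
Slack at optimum:
  C1: slack = 28
  C2: slack = 8
  C3: slack = 0 (binding)
  C4: slack = 14
  x_1 ≥ 0: x_1 = 0 (binding)
  x_2 ≥ 0: x_2 = 6
Binding constraints: C3, x_1 ≥ 0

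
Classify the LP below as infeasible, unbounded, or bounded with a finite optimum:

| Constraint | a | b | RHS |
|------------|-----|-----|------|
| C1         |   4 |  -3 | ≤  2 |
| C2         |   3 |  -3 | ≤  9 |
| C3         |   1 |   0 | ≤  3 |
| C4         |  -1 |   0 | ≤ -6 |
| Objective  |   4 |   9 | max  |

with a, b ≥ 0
C3 requires a ≤ 3, while C4 (-a ≤ -6) is equivalent to a ≥ 6. Together they would need 6 ≤ a ≤ 3, which is impossible since 6 > 3. No point satisfies all constraints.

Infeasible: no point satisfies all constraints simultaneously.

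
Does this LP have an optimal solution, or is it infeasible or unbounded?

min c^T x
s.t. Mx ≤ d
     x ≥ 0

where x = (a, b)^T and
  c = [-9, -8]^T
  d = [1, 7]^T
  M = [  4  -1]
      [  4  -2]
Feasible point: (0, 0) satisfies every constraint, so the LP is feasible.
Direction d = (0, 1): for each constraint row a, a·d ≤ 0 —
  (4)(0) + (-1)(1) = -1 ≤ 0
  (4)(0) + (-2)(1) = -2 ≤ 0
and d ≥ 0, so (0, 0) + t·d stays feasible for every t ≥ 0. Along this ray z = -9a - 8b changes by -8 per unit t, so z → −∞.

The LP is unbounded; z can be made arbitrarily small.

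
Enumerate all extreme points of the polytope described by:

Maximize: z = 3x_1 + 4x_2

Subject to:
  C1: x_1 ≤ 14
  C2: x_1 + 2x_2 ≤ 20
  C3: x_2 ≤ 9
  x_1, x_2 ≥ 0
Each vertex is the intersection of two constraint boundaries that also satisfies all remaining constraints:
  x_1 = 0 and x_2 = 0 → (0, 0)
  x_1 = 14 and x_2 = 0 → (14, 0)
  x_1 = 14 and x_1 + 2x_2 = 20 → (14, 3)
  x_1 + 2x_2 = 20 and x_2 = 9 → (2, 9)
  x_2 = 9 and x_1 = 0 → (0, 9)

Vertices: (0, 0), (14, 0), (14, 3), (2, 9), (0, 9)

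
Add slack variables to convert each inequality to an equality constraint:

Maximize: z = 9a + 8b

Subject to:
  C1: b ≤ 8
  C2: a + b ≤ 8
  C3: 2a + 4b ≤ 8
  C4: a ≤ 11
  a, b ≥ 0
max z = 9a + 8b

s.t.
  b + s1 = 8
  a + b + s2 = 8
  2a + 4b + s3 = 8
  a + s4 = 11
  a, b, s1, s2, s3, s4 ≥ 0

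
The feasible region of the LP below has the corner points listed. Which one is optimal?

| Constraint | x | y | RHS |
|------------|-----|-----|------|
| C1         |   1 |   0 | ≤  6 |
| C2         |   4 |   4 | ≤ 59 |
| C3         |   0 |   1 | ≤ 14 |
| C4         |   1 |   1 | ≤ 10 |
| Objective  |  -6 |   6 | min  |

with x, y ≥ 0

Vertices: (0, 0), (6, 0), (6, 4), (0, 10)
Evaluating z = -6x + 6y at each vertex:
  (0, 0): z = 0
  (6, 0): z = -36
  (6, 4): z = -12
  (0, 10): z = 60

The smallest value is z = -36, attained at (6, 0).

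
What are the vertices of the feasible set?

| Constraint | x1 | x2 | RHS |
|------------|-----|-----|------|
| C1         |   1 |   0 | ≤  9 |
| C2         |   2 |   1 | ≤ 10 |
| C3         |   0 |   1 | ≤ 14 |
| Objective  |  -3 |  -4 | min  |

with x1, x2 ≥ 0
Each vertex is the intersection of two constraint boundaries that also satisfies all remaining constraints:
  x1 = 0 and x2 = 0 → (0, 0)
  2x1 + x2 = 10 and x2 = 0 → (5, 0)
  2x1 + x2 = 10 and x1 = 0 → (0, 10)

Vertices: (0, 0), (5, 0), (0, 10)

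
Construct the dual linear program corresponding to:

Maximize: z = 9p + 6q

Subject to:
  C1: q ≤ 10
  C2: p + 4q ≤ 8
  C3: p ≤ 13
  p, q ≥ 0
Minimize: z = 10y1 + 8y2 + 13y3

Subject to:
  C1: -y2 - y3 ≤ -9
  C2: -y1 - 4y2 ≤ -6
  y1, y2, y3 ≥ 0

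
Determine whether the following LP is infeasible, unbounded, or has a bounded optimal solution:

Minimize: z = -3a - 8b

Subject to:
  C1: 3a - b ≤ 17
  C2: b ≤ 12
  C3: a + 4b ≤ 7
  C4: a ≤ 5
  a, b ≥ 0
The point (5, 0.5) satisfies every constraint, so the LP is feasible; the constraints give a ≤ 5 and b ≤ 12, which with a, b ≥ 0 keep the feasible region inside a bounded box. A feasible, bounded LP attains a finite optimum at a vertex.

Evaluating z = -3a - 8b at each vertex:
  (0, 0): z = 0
  (5, 0): z = -15
  (5, 0.5): z = -19
  (0, 1.75): z = -14

The LP has an optimal solution: (5, 0.5) with z = -19.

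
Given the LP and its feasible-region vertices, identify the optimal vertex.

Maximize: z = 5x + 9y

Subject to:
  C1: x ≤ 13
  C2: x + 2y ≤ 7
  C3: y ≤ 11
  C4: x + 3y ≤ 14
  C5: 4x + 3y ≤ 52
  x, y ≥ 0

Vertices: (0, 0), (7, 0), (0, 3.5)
(7, 0) with z = 35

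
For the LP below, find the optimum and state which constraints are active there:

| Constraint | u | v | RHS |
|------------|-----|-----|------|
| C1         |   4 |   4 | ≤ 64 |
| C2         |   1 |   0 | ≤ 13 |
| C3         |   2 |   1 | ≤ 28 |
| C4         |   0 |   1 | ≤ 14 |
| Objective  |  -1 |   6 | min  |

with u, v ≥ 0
Optimal: u = 13, v = 0
Slack at optimum:
  C1: slack = 12
  C2: slack = 0 (binding)
  C3: slack = 2
  C4: slack = 14
  u ≥ 0: u = 13
  v ≥ 0: v = 0 (binding)
Binding constraints: C2, v ≥ 0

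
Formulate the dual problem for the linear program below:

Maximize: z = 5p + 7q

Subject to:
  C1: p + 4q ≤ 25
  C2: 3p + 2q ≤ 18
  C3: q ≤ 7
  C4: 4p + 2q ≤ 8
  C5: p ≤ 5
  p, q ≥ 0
Minimize: z = 25y1 + 18y2 + 7y3 + 8y4 + 5y5

Subject to:
  C1: -y1 - 3y2 - 4y4 - y5 ≤ -5
  C2: -4y1 - 2y2 - y3 - 2y4 ≤ -7
  y1, y2, y3, y4, y5 ≥ 0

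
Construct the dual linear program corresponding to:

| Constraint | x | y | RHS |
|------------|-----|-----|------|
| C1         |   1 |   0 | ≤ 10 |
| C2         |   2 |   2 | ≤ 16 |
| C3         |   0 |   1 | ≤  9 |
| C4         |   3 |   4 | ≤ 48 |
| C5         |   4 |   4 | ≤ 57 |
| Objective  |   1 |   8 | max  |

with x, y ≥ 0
Minimize: z = 10y1 + 16y2 + 9y3 + 48y4 + 57y5

Subject to:
  C1: -y1 - 2y2 - 3y4 - 4y5 ≤ -1
  C2: -2y2 - y3 - 4y4 - 4y5 ≤ -8
  y1, y2, y3, y4, y5 ≥ 0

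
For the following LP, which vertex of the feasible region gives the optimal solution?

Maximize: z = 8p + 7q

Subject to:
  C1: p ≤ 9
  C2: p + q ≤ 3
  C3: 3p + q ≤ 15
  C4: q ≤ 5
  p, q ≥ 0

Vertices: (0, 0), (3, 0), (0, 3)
(3, 0) with z = 24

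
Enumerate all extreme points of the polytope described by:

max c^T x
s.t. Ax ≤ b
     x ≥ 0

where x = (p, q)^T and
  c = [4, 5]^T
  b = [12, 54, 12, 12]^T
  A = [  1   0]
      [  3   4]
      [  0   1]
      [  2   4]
Each vertex is the intersection of two constraint boundaries that also satisfies all remaining constraints:
  p = 0 and q = 0 → (0, 0)
  2p + 4q = 12 and q = 0 → (6, 0)
  2p + 4q = 12 and p = 0 → (0, 3)

Vertices: (0, 0), (6, 0), (0, 3)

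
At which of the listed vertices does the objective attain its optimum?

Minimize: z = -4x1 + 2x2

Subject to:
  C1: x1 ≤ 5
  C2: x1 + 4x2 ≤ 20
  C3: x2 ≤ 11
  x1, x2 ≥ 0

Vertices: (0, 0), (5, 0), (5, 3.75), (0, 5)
(5, 0) with z = -20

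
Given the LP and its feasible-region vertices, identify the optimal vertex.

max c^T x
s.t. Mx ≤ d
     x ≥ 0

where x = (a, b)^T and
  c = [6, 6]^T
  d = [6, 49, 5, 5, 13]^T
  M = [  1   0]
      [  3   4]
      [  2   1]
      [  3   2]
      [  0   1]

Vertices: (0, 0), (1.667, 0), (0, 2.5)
(0, 2.5) with z = 15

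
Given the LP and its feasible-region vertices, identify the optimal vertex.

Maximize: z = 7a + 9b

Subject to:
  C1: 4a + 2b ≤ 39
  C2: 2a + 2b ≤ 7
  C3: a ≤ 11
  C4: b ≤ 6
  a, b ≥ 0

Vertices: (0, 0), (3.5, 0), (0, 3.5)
Evaluating z = 7a + 9b at each vertex:
  (0, 0): z = 0
  (3.5, 0): z = 24.5
  (0, 3.5): z = 31.5

The largest value is z = 31.5, attained at (0, 3.5).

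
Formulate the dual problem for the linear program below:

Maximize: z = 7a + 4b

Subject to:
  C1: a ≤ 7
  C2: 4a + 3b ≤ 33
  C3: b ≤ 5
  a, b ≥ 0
Minimize: z = 7y1 + 33y2 + 5y3

Subject to:
  C1: -y1 - 4y2 ≤ -7
  C2: -3y2 - y3 ≤ -4
  y1, y2, y3 ≥ 0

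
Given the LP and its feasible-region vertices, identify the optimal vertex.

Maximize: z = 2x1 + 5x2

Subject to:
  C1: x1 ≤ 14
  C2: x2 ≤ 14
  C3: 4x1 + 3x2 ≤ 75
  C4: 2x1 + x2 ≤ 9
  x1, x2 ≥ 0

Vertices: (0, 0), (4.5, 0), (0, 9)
Evaluating z = 2x1 + 5x2 at each vertex:
  (0, 0): z = 0
  (4.5, 0): z = 9
  (0, 9): z = 45

The largest value is z = 45, attained at (0, 9).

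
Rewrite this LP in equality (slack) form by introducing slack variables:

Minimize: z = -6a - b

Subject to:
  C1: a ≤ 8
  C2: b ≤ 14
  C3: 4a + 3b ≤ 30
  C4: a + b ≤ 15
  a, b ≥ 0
min z = -6a - b

s.t.
  a + s1 = 8
  b + s2 = 14
  4a + 3b + s3 = 30
  a + b + s4 = 15
  a, b, s1, s2, s3, s4 ≥ 0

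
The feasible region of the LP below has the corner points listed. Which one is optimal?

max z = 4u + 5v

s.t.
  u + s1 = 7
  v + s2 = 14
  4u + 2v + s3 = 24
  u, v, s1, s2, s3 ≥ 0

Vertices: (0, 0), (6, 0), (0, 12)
Evaluating z = 4u + 5v at each vertex:
  (0, 0): z = 0
  (6, 0): z = 24
  (0, 12): z = 60

The largest value is z = 60, attained at (0, 12).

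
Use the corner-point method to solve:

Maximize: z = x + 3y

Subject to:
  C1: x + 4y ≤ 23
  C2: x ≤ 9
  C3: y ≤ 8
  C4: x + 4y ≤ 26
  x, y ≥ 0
Each vertex is the intersection of two constraint boundaries that also satisfies all remaining constraints:
  x = 0 and y = 0 → (0, 0)
  x = 9 and y = 0 → (9, 0)
  x + 4y = 23 and x = 9 → (9, 3.5)
  x + 4y = 23 and x = 0 → (0, 5.75)

Evaluating z = x + 3y at each vertex:
  (0, 0): z = 0
  (9, 0): z = 9
  (9, 3.5): z = 19.5
  (0, 5.75): z = 17.25

The maximum is at (9, 3.5) with z = 19.5.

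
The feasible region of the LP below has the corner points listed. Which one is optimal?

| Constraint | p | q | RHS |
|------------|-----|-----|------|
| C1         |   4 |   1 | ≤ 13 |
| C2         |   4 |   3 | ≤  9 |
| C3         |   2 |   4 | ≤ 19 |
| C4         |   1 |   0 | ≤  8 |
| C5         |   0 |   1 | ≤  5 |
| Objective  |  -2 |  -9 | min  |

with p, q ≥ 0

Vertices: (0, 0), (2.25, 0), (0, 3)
(0, 3) with z = -27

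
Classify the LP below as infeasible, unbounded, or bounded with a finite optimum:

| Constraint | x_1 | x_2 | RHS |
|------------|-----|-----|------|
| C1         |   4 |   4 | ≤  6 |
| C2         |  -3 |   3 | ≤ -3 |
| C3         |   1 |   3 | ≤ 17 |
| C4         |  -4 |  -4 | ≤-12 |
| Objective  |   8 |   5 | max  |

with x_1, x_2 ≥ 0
C1 requires 4x_1 + 4x_2 ≤ 6, while C4 (-4x_1 - 4x_2 ≤ -12) is equivalent to 4x_1 + 4x_2 ≥ 12. Together they would need 12 ≤ 4x_1 + 4x_2 ≤ 6, which is impossible since 12 > 6. No point satisfies all constraints.

Infeasible: no point satisfies all constraints simultaneously.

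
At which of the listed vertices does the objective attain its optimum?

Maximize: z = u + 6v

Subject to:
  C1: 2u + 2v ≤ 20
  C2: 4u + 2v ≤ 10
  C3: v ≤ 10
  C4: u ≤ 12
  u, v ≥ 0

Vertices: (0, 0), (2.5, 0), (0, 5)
Evaluating z = u + 6v at each vertex:
  (0, 0): z = 0
  (2.5, 0): z = 2.5
  (0, 5): z = 30

The largest value is z = 30, attained at (0, 5).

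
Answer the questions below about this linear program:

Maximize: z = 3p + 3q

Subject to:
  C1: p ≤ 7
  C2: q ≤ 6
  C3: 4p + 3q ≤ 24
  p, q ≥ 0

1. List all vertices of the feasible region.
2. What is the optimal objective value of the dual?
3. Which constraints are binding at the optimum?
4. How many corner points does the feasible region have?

1. (0, 0), (6, 0), (1.5, 6), (0, 6)
2. 22.5 (by strong duality, equal to the primal optimum)
3. C2, C3
4. 4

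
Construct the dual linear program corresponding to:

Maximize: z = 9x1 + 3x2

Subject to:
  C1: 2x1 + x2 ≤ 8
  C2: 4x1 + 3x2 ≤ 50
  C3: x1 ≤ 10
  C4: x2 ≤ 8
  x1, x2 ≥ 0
Minimize: z = 8y1 + 50y2 + 10y3 + 8y4

Subject to:
  C1: -2y1 - 4y2 - y3 ≤ -9
  C2: -y1 - 3y2 - y4 ≤ -3
  y1, y2, y3, y4 ≥ 0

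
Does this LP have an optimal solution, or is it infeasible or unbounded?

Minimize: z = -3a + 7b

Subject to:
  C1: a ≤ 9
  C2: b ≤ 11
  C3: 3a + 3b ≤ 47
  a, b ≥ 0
The point (9, 0) satisfies every constraint, so the LP is feasible; the constraints give a ≤ 9 and b ≤ 11, which with a, b ≥ 0 keep the feasible region inside a bounded box. A feasible, bounded LP attains a finite optimum at a vertex.

Evaluating z = -3a + 7b at each vertex:
  (0, 0): z = 0
  (9, 0): z = -27
  (9, 6.667): z = 19.67
  (4.667, 11): z = 63
  (0, 11): z = 77

The LP has an optimal solution: (9, 0) with z = -27.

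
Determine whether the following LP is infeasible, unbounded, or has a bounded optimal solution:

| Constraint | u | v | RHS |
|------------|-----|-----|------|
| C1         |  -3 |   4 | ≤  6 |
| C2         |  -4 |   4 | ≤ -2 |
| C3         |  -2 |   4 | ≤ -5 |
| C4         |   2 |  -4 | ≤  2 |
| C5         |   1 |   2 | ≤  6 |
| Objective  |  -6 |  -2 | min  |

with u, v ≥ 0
C4 requires 2u - 4v ≤ 2, while C3 (-2u + 4v ≤ -5) is equivalent to 2u - 4v ≥ 5. Together they would need 5 ≤ 2u - 4v ≤ 2, which is impossible since 5 > 2. No point satisfies all constraints.

The feasible region is empty; the LP is infeasible.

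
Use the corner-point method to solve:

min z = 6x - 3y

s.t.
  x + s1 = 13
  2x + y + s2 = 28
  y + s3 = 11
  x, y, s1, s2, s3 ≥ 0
x = 0, y = 11, z = -33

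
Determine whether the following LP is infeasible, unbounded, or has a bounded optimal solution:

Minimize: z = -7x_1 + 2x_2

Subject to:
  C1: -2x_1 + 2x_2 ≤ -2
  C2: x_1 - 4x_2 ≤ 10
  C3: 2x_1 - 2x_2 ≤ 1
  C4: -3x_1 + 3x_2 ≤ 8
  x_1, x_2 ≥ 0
C3 requires 2x_1 - 2x_2 ≤ 1, while C1 (-2x_1 + 2x_2 ≤ -2) is equivalent to 2x_1 - 2x_2 ≥ 2. Together they would need 2 ≤ 2x_1 - 2x_2 ≤ 1, which is impossible since 2 > 1. No point satisfies all constraints.

Infeasible — the constraint set is empty.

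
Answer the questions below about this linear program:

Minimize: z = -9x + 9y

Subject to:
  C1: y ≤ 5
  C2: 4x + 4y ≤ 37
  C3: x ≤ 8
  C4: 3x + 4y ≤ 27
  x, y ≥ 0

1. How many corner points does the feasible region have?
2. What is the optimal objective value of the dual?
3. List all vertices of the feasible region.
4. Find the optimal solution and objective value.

1. 5
2. -72 (by strong duality, equal to the primal optimum)
3. (0, 0), (8, 0), (8, 0.75), (2.333, 5), (0, 5)
4. x = 8, y = 0, z = -72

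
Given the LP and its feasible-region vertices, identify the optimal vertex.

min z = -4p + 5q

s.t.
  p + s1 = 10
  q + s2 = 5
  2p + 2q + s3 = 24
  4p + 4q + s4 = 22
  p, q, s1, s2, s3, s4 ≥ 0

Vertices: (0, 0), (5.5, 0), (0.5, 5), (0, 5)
(5.5, 0) with z = -22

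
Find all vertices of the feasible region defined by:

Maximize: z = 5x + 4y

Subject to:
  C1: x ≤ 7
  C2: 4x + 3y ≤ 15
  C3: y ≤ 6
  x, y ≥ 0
Each vertex is the intersection of two constraint boundaries that also satisfies all remaining constraints:
  x = 0 and y = 0 → (0, 0)
  4x + 3y = 15 and y = 0 → (3.75, 0)
  4x + 3y = 15 and x = 0 → (0, 5)

Vertices: (0, 0), (3.75, 0), (0, 5)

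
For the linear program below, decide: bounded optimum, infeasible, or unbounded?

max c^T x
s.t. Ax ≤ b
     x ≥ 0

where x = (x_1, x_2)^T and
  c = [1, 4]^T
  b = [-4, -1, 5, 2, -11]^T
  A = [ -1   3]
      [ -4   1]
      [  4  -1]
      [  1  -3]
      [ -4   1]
One constraint requires 4x_1 - x_2 ≤ 5, while the constraint -4x_1 + x_2 ≤ -11 is equivalent to 4x_1 - x_2 ≥ 11. Together they would need 11 ≤ 4x_1 - x_2 ≤ 5, which is impossible since 11 > 5. No point satisfies all constraints.

Infeasible — the constraint set is empty.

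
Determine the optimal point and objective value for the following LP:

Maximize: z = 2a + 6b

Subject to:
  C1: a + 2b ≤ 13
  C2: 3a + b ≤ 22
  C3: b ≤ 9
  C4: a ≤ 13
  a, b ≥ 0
Each vertex is the intersection of two constraint boundaries that also satisfies all remaining constraints:
  a = 0 and b = 0 → (0, 0)
  3a + b = 22 and b = 0 → (7.333, 0)
  a + 2b = 13 and 3a + b = 22 → (6.2, 3.4)
  a + 2b = 13 and a = 0 → (0, 6.5)

Evaluating z = 2a + 6b at each vertex:
  (0, 0): z = 0
  (7.333, 0): z = 14.67
  (6.2, 3.4): z = 32.8
  (0, 6.5): z = 39

The maximum is at (0, 6.5) with z = 39.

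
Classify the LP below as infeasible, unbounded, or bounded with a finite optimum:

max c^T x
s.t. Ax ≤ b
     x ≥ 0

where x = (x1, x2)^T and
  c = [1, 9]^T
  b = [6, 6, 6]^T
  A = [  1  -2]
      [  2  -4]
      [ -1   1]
Feasible point: (0, 0) satisfies every constraint, so the LP is feasible.
Direction d = (1, 1): for each constraint row a, a·d ≤ 0 —
  (1)(1) + (-2)(1) = -1 ≤ 0
  (2)(1) + (-4)(1) = -2 ≤ 0
  (-1)(1) + (1)(1) = 0 ≤ 0
and d ≥ 0, so (0, 0) + t·d stays feasible for every t ≥ 0. Along this ray z = x1 + 9x2 changes by 10 per unit t, so z → +∞.

The LP is unbounded; z can be made arbitrarily large.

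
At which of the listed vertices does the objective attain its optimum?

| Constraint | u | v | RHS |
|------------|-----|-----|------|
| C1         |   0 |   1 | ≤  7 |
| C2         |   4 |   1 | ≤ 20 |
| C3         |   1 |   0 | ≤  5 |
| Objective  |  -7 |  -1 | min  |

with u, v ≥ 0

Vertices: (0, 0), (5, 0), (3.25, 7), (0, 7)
Evaluating z = -7u - v at each vertex:
  (0, 0): z = 0
  (5, 0): z = -35
  (3.25, 7): z = -29.75
  (0, 7): z = -7

The smallest value is z = -35, attained at (5, 0).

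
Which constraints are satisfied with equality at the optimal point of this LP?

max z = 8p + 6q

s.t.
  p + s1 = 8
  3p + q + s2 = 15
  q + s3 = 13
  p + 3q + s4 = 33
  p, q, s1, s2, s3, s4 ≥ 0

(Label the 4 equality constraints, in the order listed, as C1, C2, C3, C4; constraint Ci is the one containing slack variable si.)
Optimal: p = 1.5, q = 10.5
Slack at optimum:
  C1: slack = 6.5
  C2: slack = 0 (binding)
  C3: slack = 2.5
  C4: slack = 0 (binding)
  p ≥ 0: p = 1.5
  q ≥ 0: q = 10.5
Binding constraints: C2, C4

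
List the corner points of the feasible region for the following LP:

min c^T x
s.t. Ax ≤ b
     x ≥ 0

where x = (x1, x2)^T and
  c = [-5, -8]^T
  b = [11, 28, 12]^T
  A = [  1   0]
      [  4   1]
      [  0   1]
Each vertex is the intersection of two constraint boundaries that also satisfies all remaining constraints:
  x1 = 0 and x2 = 0 → (0, 0)
  4x1 + x2 = 28 and x2 = 0 → (7, 0)
  4x1 + x2 = 28 and x2 = 12 → (4, 12)
  x2 = 12 and x1 = 0 → (0, 12)

Vertices: (0, 0), (7, 0), (4, 12), (0, 12)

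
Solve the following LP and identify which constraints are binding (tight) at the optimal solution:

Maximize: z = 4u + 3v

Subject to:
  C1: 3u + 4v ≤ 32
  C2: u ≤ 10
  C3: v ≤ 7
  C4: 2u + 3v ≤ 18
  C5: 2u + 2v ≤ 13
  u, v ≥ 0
Optimal: u = 6.5, v = 0
Slack at optimum:
  C1: slack = 12.5
  C2: slack = 3.5
  C3: slack = 7
  C4: slack = 5
  C5: slack = 0 (binding)
  u ≥ 0: u = 6.5
  v ≥ 0: v = 0 (binding)
Binding constraints: C5, v ≥ 0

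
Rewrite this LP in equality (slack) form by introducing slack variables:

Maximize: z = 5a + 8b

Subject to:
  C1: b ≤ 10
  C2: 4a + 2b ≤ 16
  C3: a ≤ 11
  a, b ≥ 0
max z = 5a + 8b

s.t.
  b + s1 = 10
  4a + 2b + s2 = 16
  a + s3 = 11
  a, b, s1, s2, s3 ≥ 0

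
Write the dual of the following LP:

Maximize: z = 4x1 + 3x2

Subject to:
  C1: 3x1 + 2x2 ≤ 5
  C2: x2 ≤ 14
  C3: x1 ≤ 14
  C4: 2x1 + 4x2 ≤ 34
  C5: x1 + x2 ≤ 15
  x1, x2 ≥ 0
Minimize: z = 5y1 + 14y2 + 14y3 + 34y4 + 15y5

Subject to:
  C1: -3y1 - y3 - 2y4 - y5 ≤ -4
  C2: -2y1 - y2 - 4y4 - y5 ≤ -3
  y1, y2, y3, y4, y5 ≥ 0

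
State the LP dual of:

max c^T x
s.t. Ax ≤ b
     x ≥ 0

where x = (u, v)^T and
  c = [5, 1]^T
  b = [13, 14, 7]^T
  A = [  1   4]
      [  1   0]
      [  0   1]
Minimize: z = 13y1 + 14y2 + 7y3

Subject to:
  C1: -y1 - y2 ≤ -5
  C2: -4y1 - y3 ≤ -1
  y1, y2, y3 ≥ 0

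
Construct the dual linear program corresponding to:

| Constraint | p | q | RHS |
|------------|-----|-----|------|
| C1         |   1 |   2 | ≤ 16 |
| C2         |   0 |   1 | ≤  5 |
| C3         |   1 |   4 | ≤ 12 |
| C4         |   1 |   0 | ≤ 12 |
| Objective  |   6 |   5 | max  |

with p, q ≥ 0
Minimize: z = 16y1 + 5y2 + 12y3 + 12y4

Subject to:
  C1: -y1 - y3 - y4 ≤ -6
  C2: -2y1 - y2 - 4y3 ≤ -5
  y1, y2, y3, y4 ≥ 0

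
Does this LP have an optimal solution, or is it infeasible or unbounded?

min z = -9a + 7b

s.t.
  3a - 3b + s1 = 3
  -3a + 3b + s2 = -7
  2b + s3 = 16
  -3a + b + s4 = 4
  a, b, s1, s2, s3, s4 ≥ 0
The row 3a - 3b + s1 = 3 with s1 ≥ 0 requires 3a - 3b ≤ 3, while the row -3a + 3b + s2 = -7 with s2 ≥ 0 is equivalent to 3a - 3b ≥ 7. Together they would need 7 ≤ 3a - 3b ≤ 3, which is impossible since 7 > 3. No point satisfies all constraints.

Infeasible: no point satisfies all constraints simultaneously.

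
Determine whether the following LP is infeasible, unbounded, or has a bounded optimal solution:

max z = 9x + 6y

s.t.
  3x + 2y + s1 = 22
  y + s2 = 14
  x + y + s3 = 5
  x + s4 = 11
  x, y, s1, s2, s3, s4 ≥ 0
The point (5, 0) satisfies every constraint, so the LP is feasible; the constraints give x ≤ 11 and y ≤ 14, which with x, y ≥ 0 keep the feasible region inside a bounded box. A feasible, bounded LP attains a finite optimum at a vertex.

Evaluating z = 9x + 6y at each vertex:
  (0, 0): z = 0
  (5, 0): z = 45
  (0, 5): z = 30

Feasible with finite optimum z* = 45 at (5, 0).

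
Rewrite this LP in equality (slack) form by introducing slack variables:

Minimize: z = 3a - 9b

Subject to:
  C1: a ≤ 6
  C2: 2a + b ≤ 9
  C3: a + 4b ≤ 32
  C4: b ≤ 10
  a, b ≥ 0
min z = 3a - 9b

s.t.
  a + s1 = 6
  2a + b + s2 = 9
  a + 4b + s3 = 32
  b + s4 = 10
  a, b, s1, s2, s3, s4 ≥ 0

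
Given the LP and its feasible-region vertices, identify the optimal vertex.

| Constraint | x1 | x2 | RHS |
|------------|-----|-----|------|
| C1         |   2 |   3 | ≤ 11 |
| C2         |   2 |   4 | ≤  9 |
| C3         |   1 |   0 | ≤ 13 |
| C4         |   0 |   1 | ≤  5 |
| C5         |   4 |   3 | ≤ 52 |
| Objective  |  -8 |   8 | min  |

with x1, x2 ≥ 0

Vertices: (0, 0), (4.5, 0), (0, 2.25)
Evaluating z = -8x1 + 8x2 at each vertex:
  (0, 0): z = 0
  (4.5, 0): z = -36
  (0, 2.25): z = 18

The smallest value is z = -36, attained at (4.5, 0).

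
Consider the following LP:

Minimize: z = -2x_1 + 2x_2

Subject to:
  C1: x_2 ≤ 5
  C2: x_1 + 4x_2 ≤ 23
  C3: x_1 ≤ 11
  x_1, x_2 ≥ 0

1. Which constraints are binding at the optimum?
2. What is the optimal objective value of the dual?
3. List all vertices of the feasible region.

1. C3, x_2 ≥ 0
2. -22 (by strong duality, equal to the primal optimum)
3. (0, 0), (11, 0), (11, 3), (3, 5), (0, 5)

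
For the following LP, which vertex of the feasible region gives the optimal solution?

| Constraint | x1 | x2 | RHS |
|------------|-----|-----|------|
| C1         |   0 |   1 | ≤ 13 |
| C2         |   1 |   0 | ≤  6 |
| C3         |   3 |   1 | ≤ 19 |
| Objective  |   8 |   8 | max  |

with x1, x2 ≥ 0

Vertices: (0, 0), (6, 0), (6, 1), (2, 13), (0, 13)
(2, 13) with z = 120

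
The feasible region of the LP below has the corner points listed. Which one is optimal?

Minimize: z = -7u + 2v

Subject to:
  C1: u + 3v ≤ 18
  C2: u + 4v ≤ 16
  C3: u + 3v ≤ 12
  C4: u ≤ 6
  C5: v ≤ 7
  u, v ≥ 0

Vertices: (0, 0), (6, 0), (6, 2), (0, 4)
(6, 0) with z = -42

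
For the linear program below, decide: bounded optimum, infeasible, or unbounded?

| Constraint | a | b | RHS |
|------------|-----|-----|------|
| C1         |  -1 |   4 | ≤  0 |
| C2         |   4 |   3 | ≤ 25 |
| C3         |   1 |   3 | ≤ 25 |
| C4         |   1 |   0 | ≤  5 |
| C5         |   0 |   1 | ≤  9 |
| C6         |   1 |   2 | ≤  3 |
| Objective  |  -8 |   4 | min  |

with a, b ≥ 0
The point (3, 0) satisfies every constraint, so the LP is feasible; the constraints give a ≤ 5 and b ≤ 9, which with a, b ≥ 0 keep the feasible region inside a bounded box. A feasible, bounded LP attains a finite optimum at a vertex.

Evaluating z = -8a + 4b at each vertex:
  (0, 0): z = 0
  (3, 0): z = -24
  (2, 0.5): z = -14

The LP has an optimal solution: (3, 0) with z = -24.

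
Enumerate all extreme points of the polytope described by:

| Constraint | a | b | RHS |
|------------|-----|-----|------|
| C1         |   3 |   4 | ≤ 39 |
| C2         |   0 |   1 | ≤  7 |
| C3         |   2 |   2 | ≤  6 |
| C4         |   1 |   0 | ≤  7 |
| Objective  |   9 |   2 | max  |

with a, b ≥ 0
Each vertex is the intersection of two constraint boundaries that also satisfies all remaining constraints:
  a = 0 and b = 0 → (0, 0)
  2a + 2b = 6 and b = 0 → (3, 0)
  2a + 2b = 6 and a = 0 → (0, 3)

Vertices: (0, 0), (3, 0), (0, 3)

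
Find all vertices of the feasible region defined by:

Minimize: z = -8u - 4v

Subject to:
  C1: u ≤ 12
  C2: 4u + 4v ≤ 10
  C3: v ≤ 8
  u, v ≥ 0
Each vertex is the intersection of two constraint boundaries that also satisfies all remaining constraints:
  u = 0 and v = 0 → (0, 0)
  4u + 4v = 10 and v = 0 → (2.5, 0)
  4u + 4v = 10 and u = 0 → (0, 2.5)

Vertices: (0, 0), (2.5, 0), (0, 2.5)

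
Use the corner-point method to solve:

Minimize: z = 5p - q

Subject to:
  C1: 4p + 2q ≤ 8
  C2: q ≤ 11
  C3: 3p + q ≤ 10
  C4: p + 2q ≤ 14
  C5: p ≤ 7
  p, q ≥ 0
Each vertex is the intersection of two constraint boundaries that also satisfies all remaining constraints:
  p = 0 and q = 0 → (0, 0)
  4p + 2q = 8 and q = 0 → (2, 0)
  4p + 2q = 8 and p = 0 → (0, 4)

Evaluating z = 5p - q at each vertex:
  (0, 0): z = 0
  (2, 0): z = 10
  (0, 4): z = -4

The minimum is at (0, 4) with z = -4.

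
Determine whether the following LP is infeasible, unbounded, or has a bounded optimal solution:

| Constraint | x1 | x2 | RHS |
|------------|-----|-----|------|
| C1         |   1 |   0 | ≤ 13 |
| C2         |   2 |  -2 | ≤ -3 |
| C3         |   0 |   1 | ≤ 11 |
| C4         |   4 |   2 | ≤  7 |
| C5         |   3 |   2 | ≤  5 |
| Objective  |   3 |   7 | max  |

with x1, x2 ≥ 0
The point (0, 2.5) satisfies every constraint, so the LP is feasible; the constraints give x1 ≤ 13 and x2 ≤ 11, which with x1, x2 ≥ 0 keep the feasible region inside a bounded box. A feasible, bounded LP attains a finite optimum at a vertex.

Feasible with finite optimum z* = 17.5 at (0, 2.5).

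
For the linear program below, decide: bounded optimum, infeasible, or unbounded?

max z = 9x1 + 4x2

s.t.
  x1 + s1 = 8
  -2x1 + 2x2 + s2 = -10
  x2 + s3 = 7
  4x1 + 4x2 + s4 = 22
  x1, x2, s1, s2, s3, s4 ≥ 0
The point (5.5, 0) satisfies every constraint, so the LP is feasible; the constraints give x1 ≤ 8 and x2 ≤ 7, which with x1, x2 ≥ 0 keep the feasible region inside a bounded box. A feasible, bounded LP attains a finite optimum at a vertex.

Feasible with finite optimum z* = 49.5 at (5.5, 0).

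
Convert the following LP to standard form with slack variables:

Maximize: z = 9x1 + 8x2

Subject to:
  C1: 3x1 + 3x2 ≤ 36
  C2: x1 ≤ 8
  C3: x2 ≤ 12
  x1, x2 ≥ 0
max z = 9x1 + 8x2

s.t.
  3x1 + 3x2 + s1 = 36
  x1 + s2 = 8
  x2 + s3 = 12
  x1, x2, s1, s2, s3 ≥ 0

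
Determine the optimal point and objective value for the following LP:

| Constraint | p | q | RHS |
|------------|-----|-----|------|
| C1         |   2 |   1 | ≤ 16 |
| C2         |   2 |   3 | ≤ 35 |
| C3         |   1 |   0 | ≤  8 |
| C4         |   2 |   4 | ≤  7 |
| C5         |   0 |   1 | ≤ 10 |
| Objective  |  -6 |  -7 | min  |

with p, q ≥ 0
Each vertex is the intersection of two constraint boundaries that also satisfies all remaining constraints:
  p = 0 and q = 0 → (0, 0)
  2p + 4q = 7 and q = 0 → (3.5, 0)
  2p + 4q = 7 and p = 0 → (0, 1.75)

Evaluating z = -6p - 7q at each vertex:
  (0, 0): z = 0
  (3.5, 0): z = -21
  (0, 1.75): z = -12.25

The minimum is at (3.5, 0) with z = -21.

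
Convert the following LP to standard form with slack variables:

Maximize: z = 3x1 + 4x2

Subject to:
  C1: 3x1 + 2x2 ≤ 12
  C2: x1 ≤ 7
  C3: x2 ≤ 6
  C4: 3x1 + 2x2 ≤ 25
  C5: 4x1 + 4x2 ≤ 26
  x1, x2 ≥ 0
max z = 3x1 + 4x2

s.t.
  3x1 + 2x2 + s1 = 12
  x1 + s2 = 7
  x2 + s3 = 6
  3x1 + 2x2 + s4 = 25
  4x1 + 4x2 + s5 = 26
  x1, x2, s1, s2, s3, s4, s5 ≥ 0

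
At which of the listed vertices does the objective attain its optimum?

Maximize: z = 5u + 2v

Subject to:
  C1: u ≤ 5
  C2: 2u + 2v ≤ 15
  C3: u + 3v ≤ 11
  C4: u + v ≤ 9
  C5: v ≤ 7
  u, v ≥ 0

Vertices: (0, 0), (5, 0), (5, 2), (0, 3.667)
(5, 2) with z = 29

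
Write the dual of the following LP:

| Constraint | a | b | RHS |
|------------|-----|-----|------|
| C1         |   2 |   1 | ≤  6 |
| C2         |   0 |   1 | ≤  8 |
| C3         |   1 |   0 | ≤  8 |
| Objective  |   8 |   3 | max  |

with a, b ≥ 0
Minimize: z = 6y1 + 8y2 + 8y3

Subject to:
  C1: -2y1 - y3 ≤ -8
  C2: -y1 - y2 ≤ -3
  y1, y2, y3 ≥ 0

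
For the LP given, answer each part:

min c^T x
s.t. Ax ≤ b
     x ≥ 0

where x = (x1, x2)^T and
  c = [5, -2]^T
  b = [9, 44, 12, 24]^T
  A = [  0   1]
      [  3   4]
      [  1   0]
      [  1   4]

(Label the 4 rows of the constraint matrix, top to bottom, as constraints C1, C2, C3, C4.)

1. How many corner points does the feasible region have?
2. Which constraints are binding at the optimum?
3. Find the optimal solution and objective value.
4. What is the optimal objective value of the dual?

1. 5
2. C4, x1 ≥ 0
3. x1 = 0, x2 = 6, z = -12
4. -12 (by strong duality, equal to the primal optimum)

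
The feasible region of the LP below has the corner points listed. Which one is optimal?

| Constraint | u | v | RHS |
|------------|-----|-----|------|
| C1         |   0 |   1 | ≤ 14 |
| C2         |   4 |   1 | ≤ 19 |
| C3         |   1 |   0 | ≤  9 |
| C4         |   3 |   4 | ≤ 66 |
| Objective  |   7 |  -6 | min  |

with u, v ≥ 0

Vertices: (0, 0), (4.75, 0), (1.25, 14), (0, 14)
Evaluating z = 7u - 6v at each vertex:
  (0, 0): z = 0
  (4.75, 0): z = 33.25
  (1.25, 14): z = -75.25
  (0, 14): z = -84

The smallest value is z = -84, attained at (0, 14).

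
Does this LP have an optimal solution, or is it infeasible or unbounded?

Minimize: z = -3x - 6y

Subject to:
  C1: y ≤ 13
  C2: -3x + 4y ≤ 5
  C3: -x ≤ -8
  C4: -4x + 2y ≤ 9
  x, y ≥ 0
Feasible point: (8, 0) satisfies every constraint, so the LP is feasible.
Direction d = (1, 0): for each constraint row a, a·d ≤ 0 —
  (0)(1) + (1)(0) = 0 ≤ 0
  (-3)(1) + (4)(0) = -3 ≤ 0
  (-1)(1) + (0)(0) = -1 ≤ 0
  (-4)(1) + (2)(0) = -4 ≤ 0
and d ≥ 0, so (8, 0) + t·d stays feasible for every t ≥ 0. Along this ray z = -3x - 6y changes by -3 per unit t, so z → −∞.

Unbounded — the objective can decrease without bound over the feasible region.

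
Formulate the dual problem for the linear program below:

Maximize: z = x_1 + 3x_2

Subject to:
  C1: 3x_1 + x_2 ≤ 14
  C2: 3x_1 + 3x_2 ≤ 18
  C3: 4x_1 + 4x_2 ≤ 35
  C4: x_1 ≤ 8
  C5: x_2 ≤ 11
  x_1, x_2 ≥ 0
Minimize: z = 14y1 + 18y2 + 35y3 + 8y4 + 11y5

Subject to:
  C1: -3y1 - 3y2 - 4y3 - y4 ≤ -1
  C2: -y1 - 3y2 - 4y3 - y5 ≤ -3
  y1, y2, y3, y4, y5 ≥ 0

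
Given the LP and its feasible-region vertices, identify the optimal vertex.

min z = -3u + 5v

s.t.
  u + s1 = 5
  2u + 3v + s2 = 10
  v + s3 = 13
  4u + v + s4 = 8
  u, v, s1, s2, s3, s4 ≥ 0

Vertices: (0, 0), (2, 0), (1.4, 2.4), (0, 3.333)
(2, 0) with z = -6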